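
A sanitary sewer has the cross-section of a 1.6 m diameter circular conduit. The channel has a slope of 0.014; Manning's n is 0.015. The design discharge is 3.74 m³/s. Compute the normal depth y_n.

y_n = 0.737 m

Manning's equation rearranged: A R^(2/3) = nQ / (1·√S) = 0.015 × 3.74 / (√0.014) = 0.4741.
Try y = 0.579 m: A R^(2/3) = 0.3056 — too small.
Try y = 0.885 m: A R^(2/3) = 0.6452 — too large.
Try y = 0.737 m: A R^(2/3) = 0.4737 — matches.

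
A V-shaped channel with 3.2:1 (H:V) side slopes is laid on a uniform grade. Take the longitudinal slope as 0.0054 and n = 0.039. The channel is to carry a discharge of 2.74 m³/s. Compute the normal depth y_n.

Manning's equation rearranged: A R^(2/3) = nQ / (1·√S) = 0.039 × 2.74 / (√0.0054) = 1.454.
At y = 0.768 m: A R^(2/3) = 0.9667 — short.
At y = 0.895 m: A R^(2/3) = 1.454 — matches.

y_n = 0.895 m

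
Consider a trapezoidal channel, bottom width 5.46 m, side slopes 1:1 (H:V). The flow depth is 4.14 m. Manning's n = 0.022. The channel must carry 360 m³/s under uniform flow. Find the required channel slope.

With bottom width b = 5.46 m and side slope z = 1: A = (b + zy)y = (5.46 + 1×4.14)×4.14 = 39.74 m²; P = b + 2y√(1+z²) = 5.46 + 2×4.14×1.414 = 17.17 m.
Hydraulic radius R = A/P = 39.74/17.17 = 2.315 m.
From Manning's equation, S = [nQ / (1 A R^(2/3))]² = [0.022 × 360 / (1 × 39.74 × 2.315^(2/3))]² = 0.013.

S = 0.013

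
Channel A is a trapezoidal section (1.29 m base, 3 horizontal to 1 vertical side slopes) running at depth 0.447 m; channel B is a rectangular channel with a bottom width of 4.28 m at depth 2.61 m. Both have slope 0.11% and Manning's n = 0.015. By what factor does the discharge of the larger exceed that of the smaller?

Channel A: With bottom width b = 1.29 m and side slope z = 3: A = (b + zy)y = (1.29 + 3×0.447)×0.447 = 1.176 m²; P = b + 2y√(1+z²) = 1.29 + 2×0.447×3.162 = 4.117 m. Hydraulic radius R = A/P = 1.176/4.117 = 0.2857 m. Q_A = (1/0.015)·1.176·0.2857^(2/3)·√0.0011 = 1.128 m³/s.
Channel B: Flow area A = b·y = 4.28 × 2.61 = 11.17 m². Wetted perimeter P = b + 2y = 4.28 + 2×2.61 = 9.5 m. Hydraulic radius R = A/P = 11.17/9.5 = 1.176 m. Q_B = (1/0.015)·11.17·1.176^(2/3)·√0.0011 = 27.52 m³/s.
The larger discharge is 27.52 m³/s and the smaller is 1.128 m³/s; the ratio is 24.4.

24.4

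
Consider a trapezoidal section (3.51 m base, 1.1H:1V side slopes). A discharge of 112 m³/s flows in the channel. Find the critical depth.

y_c = 3.34 m

At critical depth, Q² T / (g A³) = 1, i.e. A³/T = Q²/g = 112²/9.81 = 1279.
Trying y = 2.93 m: A³/T = 771.2 — too small.
Trying y = 4.18 m: A³/T = 3064 — too large.
Trying y = 3.34 m: A³/T = 1272 — matches.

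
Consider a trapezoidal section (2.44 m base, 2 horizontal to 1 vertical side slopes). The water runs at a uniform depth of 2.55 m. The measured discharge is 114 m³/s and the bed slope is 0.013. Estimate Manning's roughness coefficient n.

n = 0.0239

With bottom width b = 2.44 m and side slope z = 2: A = (b + zy)y = (2.44 + 2×2.55)×2.55 = 19.23 m²; P = b + 2y√(1+z²) = 2.44 + 2×2.55×2.236 = 13.84 m.
Hydraulic radius R = A/P = 19.23/13.84 = 1.389 m.
Rearranging Manning's equation: n = (1/Q) A R^(2/3) S^(1/2) = (1/114) × 19.23 × 1.389^(2/3) × √0.013 = 0.0239.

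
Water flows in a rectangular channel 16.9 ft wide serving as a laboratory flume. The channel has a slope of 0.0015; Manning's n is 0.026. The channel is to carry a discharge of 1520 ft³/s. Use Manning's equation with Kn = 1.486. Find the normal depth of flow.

Manning's equation rearranged: A R^(2/3) = nQ / (1.486·√S) = 0.026 × 1520 / (1.486 × √0.0015) = 686.7.
Trying y = 10 ft: A R^(2/3) = 466.1 — short.
Trying y = 15.5 ft: A R^(2/3) = 813.1 — over.
Trying y = 13.5 ft: A R^(2/3) = 684.5 — matches.

y_n = 13.5 ft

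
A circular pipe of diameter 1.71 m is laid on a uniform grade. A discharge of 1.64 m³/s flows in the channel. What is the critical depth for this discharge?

At critical depth, Q² T / (g A³) = 1, i.e. A³/T = Q²/g = 1.64²/9.81 = 0.2742.
At y = 0.487 m: A³/T = 0.1015 — short.
At y = 0.779 m: A³/T = 0.6203 — over.
At y = 0.63 m: A³/T = 0.2746 — ≈ 0.2742.

y_c = 0.63 m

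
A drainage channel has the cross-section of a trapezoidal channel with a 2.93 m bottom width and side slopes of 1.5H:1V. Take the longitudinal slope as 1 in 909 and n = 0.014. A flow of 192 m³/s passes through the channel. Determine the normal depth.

y_n = 4.65 m

Manning's equation rearranged: A R^(2/3) = nQ / (1·√S) = 0.014 × 192 / (√0.0011) = 81.04.
Trying y = 5.2 m: A R^(2/3) = 104.8 — over.
Trying y = 3.35 m: A R^(2/3) = 39.08 — short.
Trying y = 4.65 m: A R^(2/3) = 81.15 — matches.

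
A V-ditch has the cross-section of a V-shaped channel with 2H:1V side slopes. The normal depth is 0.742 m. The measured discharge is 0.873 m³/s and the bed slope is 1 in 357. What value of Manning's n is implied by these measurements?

For a triangular section with side slope z = 2: A = zy² = 2×0.742² = 1.101 m²; P = 2y√(1+z²) = 2×0.742×2.236 = 3.318 m.
Hydraulic radius R = A/P = 1.101/3.318 = 0.3318 m.
Rearranging Manning's equation: n = (1/Q) A R^(2/3) S^(1/2) = (1/0.873) × 1.101 × 0.3318^(2/3) × √0.002801 = 0.032.

n = 0.032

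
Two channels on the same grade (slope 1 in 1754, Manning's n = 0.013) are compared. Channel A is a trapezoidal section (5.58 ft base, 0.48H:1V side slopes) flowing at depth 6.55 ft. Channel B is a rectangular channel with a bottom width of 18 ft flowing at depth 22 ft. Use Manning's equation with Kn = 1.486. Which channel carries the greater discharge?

Channel A: With bottom width b = 5.58 ft and side slope z = 0.48: A = (b + zy)y = (5.58 + 0.48×6.55)×6.55 = 57.14 ft²; P = b + 2y√(1+z²) = 5.58 + 2×6.55×1.109 = 20.11 ft. Hydraulic radius R = A/P = 57.14/20.11 = 2.841 ft. Q_A = (1.486/0.013)·57.14·2.841^(2/3)·√0.0005701 = 312.9 ft³/s.
Channel B: Flow area A = b·y = 18 × 22 = 396 ft². Wetted perimeter P = b + 2y = 18 + 2×22 = 62 ft. Hydraulic radius R = A/P = 396/62 = 6.387 ft. Q_B = (1.486/0.013)·396·6.387^(2/3)·√0.0005701 = 3721 ft³/s.
Q_A = 312.9 ft³/s vs Q_B = 3721 ft³/s, so channel B carries more.

channel B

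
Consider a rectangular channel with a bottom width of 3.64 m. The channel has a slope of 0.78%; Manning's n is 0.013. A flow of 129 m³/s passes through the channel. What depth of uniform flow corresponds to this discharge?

Manning's equation rearranged: A R^(2/3) = nQ / (1·√S) = 0.013 × 129 / (√0.0078) = 18.99.
Try y = 3.81 m: A R^(2/3) = 15.93 — low.
Try y = 4.41 m: A R^(2/3) = 19.01 — close enough.

y_n = 4.41 m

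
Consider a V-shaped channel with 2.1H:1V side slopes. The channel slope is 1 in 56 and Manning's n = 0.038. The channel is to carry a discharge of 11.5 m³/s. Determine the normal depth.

Manning's equation rearranged: A R^(2/3) = nQ / (1·√S) = 0.038 × 11.5 / (√0.01786) = 3.27.
Try y = 1.8 m: A R^(2/3) = 5.925 — too large.
Try y = 1.44 m: A R^(2/3) = 3.268 — close enough.

y_n = 1.44 m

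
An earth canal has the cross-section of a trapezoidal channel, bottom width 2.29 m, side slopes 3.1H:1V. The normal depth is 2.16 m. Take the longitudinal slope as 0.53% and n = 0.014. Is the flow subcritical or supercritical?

With bottom width b = 2.29 m and side slope z = 3.1: A = (b + zy)y = (2.29 + 3.1×2.16)×2.16 = 19.41 m²; P = b + 2y√(1+z²) = 2.29 + 2×2.16×3.257 = 16.36 m.
Hydraulic radius R = A/P = 19.41/16.36 = 1.186 m.
V = (1/n) R^(2/3) √S = (1/0.014) × 1.186^(2/3) × √0.0053 = 5.827 m/s. Hydraulic depth D_h = A/T = 19.41/15.68 = 1.238 m.
Froude number Fr = V/√(g·D_h) = 5.827/√(9.81×1.238) = 1.67, which is greater than 1, so the flow is supercritical.

supercritical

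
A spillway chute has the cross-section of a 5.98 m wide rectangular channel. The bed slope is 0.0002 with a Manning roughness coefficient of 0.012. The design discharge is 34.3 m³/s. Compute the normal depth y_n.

y_n = 3.53 m

Manning's equation rearranged: A R^(2/3) = nQ / (1·√S) = 0.012 × 34.3 / (√0.0002) = 29.1.
At y = 4.03 m: A R^(2/3) = 34.55 — high.
At y = 3.17 m: A R^(2/3) = 25.27 — low.
At y = 3.53 m: A R^(2/3) = 29.1 — matches.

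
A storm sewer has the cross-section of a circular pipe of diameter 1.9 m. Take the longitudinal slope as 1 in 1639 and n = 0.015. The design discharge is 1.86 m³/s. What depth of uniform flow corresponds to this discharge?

y_n = 1.12 m

Manning's equation rearranged: A R^(2/3) = nQ / (1·√S) = 0.015 × 1.86 / (√0.0006101) = 1.13.
Try y = 1.42 m: A R^(2/3) = 1.568 — too large.
Try y = 0.934 m: A R^(2/3) = 0.8384 — too small.
Try y = 1.12 m: A R^(2/3) = 1.128 — ≈ 1.13.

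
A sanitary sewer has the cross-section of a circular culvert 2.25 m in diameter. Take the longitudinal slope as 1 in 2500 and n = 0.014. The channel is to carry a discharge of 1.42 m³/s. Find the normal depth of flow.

y_n = 0.943 m

Manning's equation rearranged: A R^(2/3) = nQ / (1·√S) = 0.014 × 1.42 / (√0.0004) = 0.994.
Try y = 1.04 m: A R^(2/3) = 1.183 — high.
Try y = 0.674 m: A R^(2/3) = 0.5291 — low.
Try y = 0.943 m: A R^(2/3) = 0.9939 — close enough.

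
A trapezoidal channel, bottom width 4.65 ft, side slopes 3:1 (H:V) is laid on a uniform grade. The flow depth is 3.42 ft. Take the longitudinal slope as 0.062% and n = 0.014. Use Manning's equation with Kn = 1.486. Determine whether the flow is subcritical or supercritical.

With bottom width b = 4.65 ft and side slope z = 3: A = (b + zy)y = (4.65 + 3×3.42)×3.42 = 50.99 ft²; P = b + 2y√(1+z²) = 4.65 + 2×3.42×3.162 = 26.28 ft.
Hydraulic radius R = A/P = 50.99/26.28 = 1.94 ft.
V = (1.486/n) R^(2/3) √S = (1.486/0.014) × 1.94^(2/3) × √0.00062 = 4.112 ft/s. Hydraulic depth D_h = A/T = 50.99/25.17 = 2.026 ft.
Froude number Fr = V/√(g·D_h) = 4.112/√(32.2×2.026) = 0.509, which is less than 1, so the flow is subcritical.

subcritical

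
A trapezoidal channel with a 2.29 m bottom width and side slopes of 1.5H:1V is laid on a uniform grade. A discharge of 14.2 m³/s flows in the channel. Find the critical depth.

At critical depth, Q² T / (g A³) = 1, i.e. A³/T = Q²/g = 14.2²/9.81 = 20.55.
Trying y = 1.32 m: A³/T = 28.65 — high.
Trying y = 1.02 m: A³/T = 11.06 — low.
Trying y = 1.21 m: A³/T = 20.7 — ≈ 20.55.

y_c = 1.21 m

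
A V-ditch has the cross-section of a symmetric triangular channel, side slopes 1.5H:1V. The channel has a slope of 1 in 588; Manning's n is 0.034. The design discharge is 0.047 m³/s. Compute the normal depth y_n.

y_n = 0.316 m

Manning's equation rearranged: A R^(2/3) = nQ / (1·√S) = 0.034 × 0.047 / (√0.001701) = 0.03875.
At y = 0.25 m: A R^(2/3) = 0.02073 — low.
At y = 0.316 m: A R^(2/3) = 0.03873 — matches.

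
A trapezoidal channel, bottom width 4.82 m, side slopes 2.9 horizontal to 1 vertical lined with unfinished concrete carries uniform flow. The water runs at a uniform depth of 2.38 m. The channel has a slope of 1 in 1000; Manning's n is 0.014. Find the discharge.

Q = 80.2 m³/s

With bottom width b = 4.82 m and side slope z = 2.9: A = (b + zy)y = (4.82 + 2.9×2.38)×2.38 = 27.9 m²; P = b + 2y√(1+z²) = 4.82 + 2×2.38×3.068 = 19.42 m.
Hydraulic radius R = A/P = 27.9/19.42 = 1.436 m.
Manning's equation: Q = (1/n) A R^(2/3) S^(1/2) = (1/0.014) × 27.9 × 1.436^(2/3) × 0.001^(1/2) = 80.2 m³/s.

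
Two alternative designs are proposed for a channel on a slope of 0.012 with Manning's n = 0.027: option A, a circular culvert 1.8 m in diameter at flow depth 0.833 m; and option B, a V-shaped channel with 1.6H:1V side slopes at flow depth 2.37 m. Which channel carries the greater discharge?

Channel A: For a circular section of diameter D = 1.8 m at depth y = 0.833 m, the central angle is θ = 2 arccos(1 − 2y/D) = 2.993 rad. Then A = (D²/8)(θ − sin θ) = 1.152 m² and P = Dθ/2 = 2.693 m. Hydraulic radius R = A/P = 1.152/2.693 = 0.4277 m. Q_A = (1/0.027)·1.152·0.4277^(2/3)·√0.012 = 2.653 m³/s.
Channel B: For a triangular section with side slope z = 1.6: A = zy² = 1.6×2.37² = 8.987 m²; P = 2y√(1+z²) = 2×2.37×1.887 = 8.943 m. Hydraulic radius R = A/P = 8.987/8.943 = 1.005 m. Q_B = (1/0.027)·8.987·1.005^(2/3)·√0.012 = 36.58 m³/s.
Q_A = 2.653 m³/s vs Q_B = 36.58 m³/s, so channel B carries more.

channel B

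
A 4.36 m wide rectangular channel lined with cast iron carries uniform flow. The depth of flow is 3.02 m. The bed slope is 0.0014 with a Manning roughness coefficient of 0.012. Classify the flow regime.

subcritical

Flow area A = b·y = 4.36 × 3.02 = 13.17 m². Wetted perimeter P = b + 2y = 4.36 + 2×3.02 = 10.4 m.
Hydraulic radius R = A/P = 13.17/10.4 = 1.266 m.
V = (1/n) R^(2/3) √S = (1/0.012) × 1.266^(2/3) × √0.0014 = 3.649 m/s. Hydraulic depth D_h = A/T = 13.17/4.36 = 3.02 m.
Froude number Fr = V/√(g·D_h) = 3.649/√(9.81×3.02) = 0.67, which is less than 1, so the flow is subcritical.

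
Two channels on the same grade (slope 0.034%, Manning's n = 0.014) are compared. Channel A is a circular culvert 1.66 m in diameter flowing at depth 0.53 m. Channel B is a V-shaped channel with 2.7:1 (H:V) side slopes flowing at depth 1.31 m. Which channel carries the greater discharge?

channel B

Channel A: For a circular section of diameter D = 1.66 m at depth y = 0.53 m, the central angle is θ = 2 arccos(1 − 2y/D) = 2.402 rad. Then A = (D²/8)(θ − sin θ) = 0.5952 m² and P = Dθ/2 = 1.994 m. Hydraulic radius R = A/P = 0.5952/1.994 = 0.2985 m. Q_A = (1/0.014)·0.5952·0.2985^(2/3)·√0.00034 = 0.3502 m³/s.
Channel B: For a triangular section with side slope z = 2.7: A = zy² = 2.7×1.31² = 4.633 m²; P = 2y√(1+z²) = 2×1.31×2.879 = 7.544 m. Hydraulic radius R = A/P = 4.633/7.544 = 0.6142 m. Q_B = (1/0.014)·4.633·0.6142^(2/3)·√0.00034 = 4.41 m³/s.
Q_A = 0.3502 m³/s vs Q_B = 4.41 m³/s, so channel B carries more.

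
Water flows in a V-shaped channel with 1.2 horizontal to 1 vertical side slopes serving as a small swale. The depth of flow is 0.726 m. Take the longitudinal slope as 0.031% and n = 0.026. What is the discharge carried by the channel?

Q = 0.183 m³/s

For a triangular section with side slope z = 1.2: A = zy² = 1.2×0.726² = 0.6325 m²; P = 2y√(1+z²) = 2×0.726×1.562 = 2.268 m.
Hydraulic radius R = A/P = 0.6325/2.268 = 0.2789 m.
Manning's equation: Q = (1/n) A R^(2/3) S^(1/2) = (1/0.026) × 0.6325 × 0.2789^(2/3) × 0.00031^(1/2) = 0.183 m³/s.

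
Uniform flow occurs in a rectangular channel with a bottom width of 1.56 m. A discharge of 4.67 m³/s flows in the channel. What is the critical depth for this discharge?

y_c = 0.97 m

For a rectangular channel, critical depth y_c = (q²/g)^(1/3) where q = Q/b = 4.67/1.56 = 2.994 m²/s.
So y_c = (2.994²/9.81)^(1/3) = 0.97 m.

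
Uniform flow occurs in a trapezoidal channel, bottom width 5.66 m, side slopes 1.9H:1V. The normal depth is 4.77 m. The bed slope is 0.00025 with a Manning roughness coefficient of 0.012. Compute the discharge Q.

With bottom width b = 5.66 m and side slope z = 1.9: A = (b + zy)y = (5.66 + 1.9×4.77)×4.77 = 70.23 m²; P = b + 2y√(1+z²) = 5.66 + 2×4.77×2.147 = 26.14 m.
Hydraulic radius R = A/P = 70.23/26.14 = 2.686 m.
Manning's equation: Q = (1/n) A R^(2/3) S^(1/2) = (1/0.012) × 70.23 × 2.686^(2/3) × 0.00025^(1/2) = 179 m³/s.

Q = 179 m³/s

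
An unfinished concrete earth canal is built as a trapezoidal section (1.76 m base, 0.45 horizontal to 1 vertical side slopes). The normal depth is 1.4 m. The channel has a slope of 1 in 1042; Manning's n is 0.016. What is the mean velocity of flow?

With bottom width b = 1.76 m and side slope z = 0.45: A = (b + zy)y = (1.76 + 0.45×1.4)×1.4 = 3.346 m²; P = b + 2y√(1+z²) = 1.76 + 2×1.4×1.097 = 4.83 m.
Hydraulic radius R = A/P = 3.346/4.83 = 0.6927 m.
From Manning's equation, V = (1/n) R^(2/3) S^(1/2) = (1/0.016) × 0.6927^(2/3) × 0.0009597^(1/2) = 1.52 m/s.

V = 1.52 m/s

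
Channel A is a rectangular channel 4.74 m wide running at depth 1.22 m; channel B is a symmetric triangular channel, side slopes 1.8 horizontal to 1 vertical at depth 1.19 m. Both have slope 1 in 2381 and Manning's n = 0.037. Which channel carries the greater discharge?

Channel A: Flow area A = b·y = 4.74 × 1.22 = 5.783 m². Wetted perimeter P = b + 2y = 4.74 + 2×1.22 = 7.18 m. Hydraulic radius R = A/P = 5.783/7.18 = 0.8054 m. Q_A = (1/0.037)·5.783·0.8054^(2/3)·√0.00042 = 2.773 m³/s.
Channel B: For a triangular section with side slope z = 1.8: A = zy² = 1.8×1.19² = 2.549 m²; P = 2y√(1+z²) = 2×1.19×2.059 = 4.901 m. Hydraulic radius R = A/P = 2.549/4.901 = 0.5201 m. Q_B = (1/0.037)·2.549·0.5201^(2/3)·√0.00042 = 0.9131 m³/s.
Q_A = 2.773 m³/s vs Q_B = 0.9131 m³/s, so channel A carries more.

channel A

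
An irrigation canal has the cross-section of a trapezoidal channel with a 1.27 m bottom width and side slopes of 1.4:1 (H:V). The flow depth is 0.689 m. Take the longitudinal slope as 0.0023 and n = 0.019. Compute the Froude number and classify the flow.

subcritical

With bottom width b = 1.27 m and side slope z = 1.4: A = (b + zy)y = (1.27 + 1.4×0.689)×0.689 = 1.54 m²; P = b + 2y√(1+z²) = 1.27 + 2×0.689×1.72 = 3.641 m.
Hydraulic radius R = A/P = 1.54/3.641 = 0.4229 m.
V = (1/n) R^(2/3) √S = (1/0.019) × 0.4229^(2/3) × √0.0023 = 1.422 m/s. Hydraulic depth D_h = A/T = 1.54/3.199 = 0.4813 m.
Froude number Fr = V/√(g·D_h) = 1.422/√(9.81×0.4813) = 0.654, which is less than 1, so the flow is subcritical.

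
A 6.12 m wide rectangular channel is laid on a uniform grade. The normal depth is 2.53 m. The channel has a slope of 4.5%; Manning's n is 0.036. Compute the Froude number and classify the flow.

Flow area A = b·y = 6.12 × 2.53 = 15.48 m². Wetted perimeter P = b + 2y = 6.12 + 2×2.53 = 11.18 m.
Hydraulic radius R = A/P = 15.48/11.18 = 1.385 m.
V = (1/n) R^(2/3) √S = (1/0.036) × 1.385^(2/3) × √0.045 = 7.321 m/s. Hydraulic depth D_h = A/T = 15.48/6.12 = 2.53 m.
Froude number Fr = V/√(g·D_h) = 7.321/√(9.81×2.53) = 1.47, which is greater than 1, so the flow is supercritical.

supercritical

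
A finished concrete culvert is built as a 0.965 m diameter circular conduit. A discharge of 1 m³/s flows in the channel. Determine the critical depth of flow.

At critical depth, Q² T / (g A³) = 1, i.e. A³/T = Q²/g = 1²/9.81 = 0.1019.
At y = 0.733 m: A³/T = 0.2568 — too large.
At y = 0.579 m: A³/T = 0.1017 — close enough.

y_c = 0.579 m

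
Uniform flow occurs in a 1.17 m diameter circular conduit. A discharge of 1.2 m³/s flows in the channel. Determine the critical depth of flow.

y_c = 0.601 m

At critical depth, Q² T / (g A³) = 1, i.e. A³/T = Q²/g = 1.2²/9.81 = 0.1468.
At y = 0.497 m: A³/T = 0.07116 — low.
At y = 0.601 m: A³/T = 0.1472 — ≈ 0.1468.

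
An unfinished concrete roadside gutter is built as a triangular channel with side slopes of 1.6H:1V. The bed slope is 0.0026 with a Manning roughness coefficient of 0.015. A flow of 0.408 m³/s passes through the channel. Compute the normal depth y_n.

Manning's equation rearranged: A R^(2/3) = nQ / (1·√S) = 0.015 × 0.408 / (√0.0026) = 0.12.
At y = 0.549 m: A R^(2/3) = 0.1825 — over.
At y = 0.354 m: A R^(2/3) = 0.05663 — short.
At y = 0.469 m: A R^(2/3) = 0.1199 — ≈ 0.12.

y_n = 0.469 m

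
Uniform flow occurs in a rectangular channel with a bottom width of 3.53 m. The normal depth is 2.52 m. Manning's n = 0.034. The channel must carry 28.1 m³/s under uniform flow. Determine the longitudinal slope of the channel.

Flow area A = b·y = 3.53 × 2.52 = 8.896 m². Wetted perimeter P = b + 2y = 3.53 + 2×2.52 = 8.57 m.
Hydraulic radius R = A/P = 8.896/8.57 = 1.038 m.
From Manning's equation, S = [nQ / (1 A R^(2/3))]² = [0.034 × 28.1 / (1 × 8.896 × 1.038^(2/3))]² = 0.011.

S = 0.011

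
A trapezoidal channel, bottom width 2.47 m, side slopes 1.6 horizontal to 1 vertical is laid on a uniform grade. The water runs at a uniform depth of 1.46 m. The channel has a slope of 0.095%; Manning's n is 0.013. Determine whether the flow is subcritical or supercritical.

subcritical

With bottom width b = 2.47 m and side slope z = 1.6: A = (b + zy)y = (2.47 + 1.6×1.46)×1.46 = 7.017 m²; P = b + 2y√(1+z²) = 2.47 + 2×1.46×1.887 = 7.979 m.
Hydraulic radius R = A/P = 7.017/7.979 = 0.8794 m.
V = (1/n) R^(2/3) √S = (1/0.013) × 0.8794^(2/3) × √0.00095 = 2.176 m/s. Hydraulic depth D_h = A/T = 7.017/7.142 = 0.9825 m.
Froude number Fr = V/√(g·D_h) = 2.176/√(9.81×0.9825) = 0.701, which is less than 1, so the flow is subcritical.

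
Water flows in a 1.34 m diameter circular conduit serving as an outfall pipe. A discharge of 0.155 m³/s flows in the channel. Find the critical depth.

y_c = 0.201 m

At critical depth, Q² T / (g A³) = 1, i.e. A³/T = Q²/g = 0.155²/9.81 = 0.002449.
At y = 0.14 m: A³/T = 0.0005849 — low.
At y = 0.233 m: A³/T = 0.004361 — high.
At y = 0.201 m: A³/T = 0.002439 — ≈ 0.002449.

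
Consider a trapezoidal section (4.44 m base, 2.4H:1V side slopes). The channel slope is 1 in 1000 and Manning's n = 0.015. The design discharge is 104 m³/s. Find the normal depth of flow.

Manning's equation rearranged: A R^(2/3) = nQ / (1·√S) = 0.015 × 104 / (√0.001) = 49.33.
Trying y = 2.55 m: A R^(2/3) = 35.62 — too small.
Trying y = 2.97 m: A R^(2/3) = 49.47 — ≈ 49.33.

y_n = 2.97 m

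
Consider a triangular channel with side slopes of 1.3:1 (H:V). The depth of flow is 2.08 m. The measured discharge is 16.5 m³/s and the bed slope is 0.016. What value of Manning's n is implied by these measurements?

For a triangular section with side slope z = 1.3: A = zy² = 1.3×2.08² = 5.624 m²; P = 2y√(1+z²) = 2×2.08×1.64 = 6.823 m.
Hydraulic radius R = A/P = 5.624/6.823 = 0.8243 m.
Rearranging Manning's equation: n = (1/Q) A R^(2/3) S^(1/2) = (1/16.5) × 5.624 × 0.8243^(2/3) × √0.016 = 0.0379.

n = 0.0379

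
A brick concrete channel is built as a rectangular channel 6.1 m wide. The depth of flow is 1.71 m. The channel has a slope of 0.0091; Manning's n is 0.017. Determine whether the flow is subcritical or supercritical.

supercritical

Flow area A = b·y = 6.1 × 1.71 = 10.43 m². Wetted perimeter P = b + 2y = 6.1 + 2×1.71 = 9.52 m.
Hydraulic radius R = A/P = 10.43/9.52 = 1.096 m.
V = (1/n) R^(2/3) √S = (1/0.017) × 1.096^(2/3) × √0.0091 = 5.964 m/s. Hydraulic depth D_h = A/T = 10.43/6.1 = 1.71 m.
Froude number Fr = V/√(g·D_h) = 5.964/√(9.81×1.71) = 1.46, which is greater than 1, so the flow is supercritical.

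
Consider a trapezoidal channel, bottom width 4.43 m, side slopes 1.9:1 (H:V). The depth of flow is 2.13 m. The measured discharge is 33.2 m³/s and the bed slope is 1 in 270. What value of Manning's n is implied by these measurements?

With bottom width b = 4.43 m and side slope z = 1.9: A = (b + zy)y = (4.43 + 1.9×2.13)×2.13 = 18.06 m²; P = b + 2y√(1+z²) = 4.43 + 2×2.13×2.147 = 13.58 m.
Hydraulic radius R = A/P = 18.06/13.58 = 1.33 m.
Rearranging Manning's equation: n = (1/Q) A R^(2/3) S^(1/2) = (1/33.2) × 18.06 × 1.33^(2/3) × √0.003704 = 0.04.

n = 0.04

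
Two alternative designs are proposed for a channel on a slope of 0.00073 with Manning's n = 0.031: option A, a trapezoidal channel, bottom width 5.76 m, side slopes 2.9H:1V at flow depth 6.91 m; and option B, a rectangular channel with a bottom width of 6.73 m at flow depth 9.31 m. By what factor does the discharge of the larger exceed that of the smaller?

Channel A: With bottom width b = 5.76 m and side slope z = 2.9: A = (b + zy)y = (5.76 + 2.9×6.91)×6.91 = 178.3 m²; P = b + 2y√(1+z²) = 5.76 + 2×6.91×3.068 = 48.15 m. Hydraulic radius R = A/P = 178.3/48.15 = 3.702 m. Q_A = (1/0.031)·178.3·3.702^(2/3)·√0.00073 = 371.8 m³/s.
Channel B: Flow area A = b·y = 6.73 × 9.31 = 62.66 m². Wetted perimeter P = b + 2y = 6.73 + 2×9.31 = 25.35 m. Hydraulic radius R = A/P = 62.66/25.35 = 2.472 m. Q_B = (1/0.031)·62.66·2.472^(2/3)·√0.00073 = 99.83 m³/s.
The larger discharge is 371.8 m³/s and the smaller is 99.83 m³/s; the ratio is 3.72.

3.72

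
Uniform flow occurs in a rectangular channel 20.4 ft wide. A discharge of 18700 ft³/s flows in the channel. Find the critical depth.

y_c = 29.7 ft

For a rectangular channel, critical depth y_c = (q²/g)^(1/3) where q = Q/b = 18700/20.4 = 916.7 ft²/s.
So y_c = (916.7²/32.2)^(1/3) = 29.7 ft.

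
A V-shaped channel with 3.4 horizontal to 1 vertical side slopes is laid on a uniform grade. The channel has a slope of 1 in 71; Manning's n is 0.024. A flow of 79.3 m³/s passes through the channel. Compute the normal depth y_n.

y_n = 2.15 m

Manning's equation rearranged: A R^(2/3) = nQ / (1·√S) = 0.024 × 79.3 / (√0.01408) = 16.04.
At y = 1.57 m: A R^(2/3) = 6.937 — too small.
At y = 2.62 m: A R^(2/3) = 27.18 — too large.
At y = 2.15 m: A R^(2/3) = 16.04 — matches.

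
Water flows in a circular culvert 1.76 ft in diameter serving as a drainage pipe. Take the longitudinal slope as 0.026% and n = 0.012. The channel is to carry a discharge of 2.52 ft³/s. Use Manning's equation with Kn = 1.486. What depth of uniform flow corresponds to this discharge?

Manning's equation rearranged: A R^(2/3) = nQ / (1.486·√S) = 0.012 × 2.52 / (1.486 × √0.00026) = 1.262.
At y = 0.908 ft: A R^(2/3) = 0.7419 — low.
At y = 1.57 ft: A R^(2/3) = 1.494 — high.
At y = 1.3 ft: A R^(2/3) = 1.26 — ≈ 1.262.

y_n = 1.3 ft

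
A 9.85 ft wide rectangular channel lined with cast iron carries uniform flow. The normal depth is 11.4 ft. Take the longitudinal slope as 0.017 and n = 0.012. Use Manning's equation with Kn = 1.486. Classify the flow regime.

Flow area A = b·y = 9.85 × 11.4 = 112.3 ft². Wetted perimeter P = b + 2y = 9.85 + 2×11.4 = 32.65 ft.
Hydraulic radius R = A/P = 112.3/32.65 = 3.439 ft.
V = (1.486/n) R^(2/3) √S = (1.486/0.012) × 3.439^(2/3) × √0.017 = 36.79 ft/s. Hydraulic depth D_h = A/T = 112.3/9.85 = 11.4 ft.
Froude number Fr = V/√(g·D_h) = 36.79/√(32.2×11.4) = 1.92, which is greater than 1, so the flow is supercritical.

supercritical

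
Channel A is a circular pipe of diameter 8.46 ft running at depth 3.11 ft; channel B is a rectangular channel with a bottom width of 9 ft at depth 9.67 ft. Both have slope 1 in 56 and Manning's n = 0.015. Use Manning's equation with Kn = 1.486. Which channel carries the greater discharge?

Channel A: For a circular section of diameter D = 8.46 ft at depth y = 3.11 ft, the central angle is θ = 2 arccos(1 − 2y/D) = 2.606 rad. Then A = (D²/8)(θ − sin θ) = 18.74 ft² and P = Dθ/2 = 11.02 ft. Hydraulic radius R = A/P = 18.74/11.02 = 1.701 ft. Q_A = (1.486/0.015)·18.74·1.701^(2/3)·√0.01786 = 353.5 ft³/s.
Channel B: Flow area A = b·y = 9 × 9.67 = 87.03 ft². Wetted perimeter P = b + 2y = 9 + 2×9.67 = 28.34 ft. Hydraulic radius R = A/P = 87.03/28.34 = 3.071 ft. Q_B = (1.486/0.015)·87.03·3.071^(2/3)·√0.01786 = 2434 ft³/s.
Q_A = 353.5 ft³/s vs Q_B = 2434 ft³/s, so channel B carries more.

channel B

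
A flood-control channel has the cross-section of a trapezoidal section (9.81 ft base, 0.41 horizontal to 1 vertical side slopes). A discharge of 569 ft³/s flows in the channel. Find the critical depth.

At critical depth, Q² T / (g A³) = 1, i.e. A³/T = Q²/g = 569²/32.2 = 10050.
Trying y = 3.4 ft: A³/T = 4388 — too small.
Trying y = 4.42 ft: A³/T = 10090 — ≈ 10050.

y_c = 4.42 ft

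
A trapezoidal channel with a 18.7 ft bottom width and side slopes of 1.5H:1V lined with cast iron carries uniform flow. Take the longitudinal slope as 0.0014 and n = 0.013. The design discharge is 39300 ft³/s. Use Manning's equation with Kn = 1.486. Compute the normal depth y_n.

y_n = 27 ft

Manning's equation rearranged: A R^(2/3) = nQ / (1.486·√S) = 0.013 × 39300 / (1.486 × √0.0014) = 9189.
Trying y = 32.5 ft: A R^(2/3) = 14000 — over.
Trying y = 27 ft: A R^(2/3) = 9184 — ≈ 9189.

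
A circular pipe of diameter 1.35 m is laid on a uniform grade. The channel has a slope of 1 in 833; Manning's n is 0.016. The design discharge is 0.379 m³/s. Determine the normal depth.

Manning's equation rearranged: A R^(2/3) = nQ / (1·√S) = 0.016 × 0.379 / (√0.0012) = 0.175.
At y = 0.33 m: A R^(2/3) = 0.0909 — too small.
At y = 0.462 m: A R^(2/3) = 0.1749 — close enough.

y_n = 0.462 m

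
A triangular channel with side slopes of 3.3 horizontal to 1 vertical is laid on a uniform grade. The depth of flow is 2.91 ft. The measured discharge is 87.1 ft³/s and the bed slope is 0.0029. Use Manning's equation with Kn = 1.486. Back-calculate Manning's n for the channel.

n = 0.032

For a triangular section with side slope z = 3.3: A = zy² = 3.3×2.91² = 27.94 ft²; P = 2y√(1+z²) = 2×2.91×3.448 = 20.07 ft.
Hydraulic radius R = A/P = 27.94/20.07 = 1.392 ft.
Rearranging Manning's equation: n = (1.486/Q) A R^(2/3) S^(1/2) = (1.486/87.1) × 27.94 × 1.392^(2/3) × √0.0029 = 0.032.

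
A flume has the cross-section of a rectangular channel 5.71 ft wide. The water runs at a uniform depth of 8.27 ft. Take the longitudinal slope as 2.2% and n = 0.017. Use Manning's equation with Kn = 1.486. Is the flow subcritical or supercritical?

Flow area A = b·y = 5.71 × 8.27 = 47.22 ft². Wetted perimeter P = b + 2y = 5.71 + 2×8.27 = 22.25 ft.
Hydraulic radius R = A/P = 47.22/22.25 = 2.122 ft.
V = (1.486/n) R^(2/3) √S = (1.486/0.017) × 2.122^(2/3) × √0.022 = 21.41 ft/s. Hydraulic depth D_h = A/T = 47.22/5.71 = 8.27 ft.
Froude number Fr = V/√(g·D_h) = 21.41/√(32.2×8.27) = 1.31, which is greater than 1, so the flow is supercritical.

supercritical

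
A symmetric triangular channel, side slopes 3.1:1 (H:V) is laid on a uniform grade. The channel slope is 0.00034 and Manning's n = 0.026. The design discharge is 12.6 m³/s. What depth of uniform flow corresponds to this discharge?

Manning's equation rearranged: A R^(2/3) = nQ / (1·√S) = 0.026 × 12.6 / (√0.00034) = 17.77.
Trying y = 2.91 m: A R^(2/3) = 32.61 — high.
Trying y = 1.94 m: A R^(2/3) = 11.06 — low.
Trying y = 2.32 m: A R^(2/3) = 17.82 — close enough.

y_n = 2.32 m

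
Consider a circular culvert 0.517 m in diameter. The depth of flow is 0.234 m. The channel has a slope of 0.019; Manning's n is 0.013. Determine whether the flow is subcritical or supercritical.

supercritical

For a circular section of diameter D = 0.517 m at depth y = 0.234 m, the central angle is θ = 2 arccos(1 − 2y/D) = 2.952 rad. Then A = (D²/8)(θ − sin θ) = 0.09232 m² and P = Dθ/2 = 0.763 m.
Hydraulic radius R = A/P = 0.09232/0.763 = 0.121 m.
V = (1/n) R^(2/3) √S = (1/0.013) × 0.121^(2/3) × √0.019 = 2.594 m/s. Hydraulic depth D_h = A/T = 0.09232/0.5147 = 0.1794 m.
Froude number Fr = V/√(g·D_h) = 2.594/√(9.81×0.1794) = 1.96, which is greater than 1, so the flow is supercritical.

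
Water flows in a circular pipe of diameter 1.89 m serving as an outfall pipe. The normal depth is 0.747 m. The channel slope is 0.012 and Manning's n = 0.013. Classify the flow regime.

For a circular section of diameter D = 1.89 m at depth y = 0.747 m, the central angle is θ = 2 arccos(1 − 2y/D) = 2.719 rad. Then A = (D²/8)(θ − sin θ) = 1.031 m² and P = Dθ/2 = 2.57 m.
Hydraulic radius R = A/P = 1.031/2.57 = 0.4013 m.
V = (1/n) R^(2/3) √S = (1/0.013) × 0.4013^(2/3) × √0.012 = 4.585 m/s. Hydraulic depth D_h = A/T = 1.031/1.848 = 0.558 m.
Froude number Fr = V/√(g·D_h) = 4.585/√(9.81×0.558) = 1.96, which is greater than 1, so the flow is supercritical.

supercritical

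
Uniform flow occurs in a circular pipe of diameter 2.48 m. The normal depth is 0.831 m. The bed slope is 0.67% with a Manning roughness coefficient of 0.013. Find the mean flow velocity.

V = 3.77 m/s

For a circular section of diameter D = 2.48 m at depth y = 0.831 m, the central angle is θ = 2 arccos(1 − 2y/D) = 2.469 rad. Then A = (D²/8)(θ − sin θ) = 1.42 m² and P = Dθ/2 = 3.062 m.
Hydraulic radius R = A/P = 1.42/3.062 = 0.4636 m.
From Manning's equation, V = (1/n) R^(2/3) S^(1/2) = (1/0.013) × 0.4636^(2/3) × 0.0067^(1/2) = 3.77 m/s.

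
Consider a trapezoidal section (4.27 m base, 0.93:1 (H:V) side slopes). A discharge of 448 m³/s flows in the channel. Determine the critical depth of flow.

At critical depth, Q² T / (g A³) = 1, i.e. A³/T = Q²/g = 448²/9.81 = 20460.
Try y = 4.88 m: A³/T = 5951 — too small.
Try y = 6.67 m: A³/T = 20440 — matches.

y_c = 6.67 m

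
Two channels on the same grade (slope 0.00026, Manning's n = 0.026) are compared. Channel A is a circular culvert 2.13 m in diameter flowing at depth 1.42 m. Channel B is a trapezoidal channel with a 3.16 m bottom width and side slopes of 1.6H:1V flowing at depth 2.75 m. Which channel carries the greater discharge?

Channel A: For a circular section of diameter D = 2.13 m at depth y = 1.42 m, the central angle is θ = 2 arccos(1 − 2y/D) = 3.821 rad. Then A = (D²/8)(θ − sin θ) = 2.524 m² and P = Dθ/2 = 4.07 m. Hydraulic radius R = A/P = 2.524/4.07 = 0.6201 m. Q_A = (1/0.026)·2.524·0.6201^(2/3)·√0.00026 = 1.138 m³/s.
Channel B: With bottom width b = 3.16 m and side slope z = 1.6: A = (b + zy)y = (3.16 + 1.6×2.75)×2.75 = 20.79 m²; P = b + 2y√(1+z²) = 3.16 + 2×2.75×1.887 = 13.54 m. Hydraulic radius R = A/P = 20.79/13.54 = 1.536 m. Q_B = (1/0.026)·20.79·1.536^(2/3)·√0.00026 = 17.16 m³/s.
Q_A = 1.138 m³/s vs Q_B = 17.16 m³/s, so channel B carries more.

channel B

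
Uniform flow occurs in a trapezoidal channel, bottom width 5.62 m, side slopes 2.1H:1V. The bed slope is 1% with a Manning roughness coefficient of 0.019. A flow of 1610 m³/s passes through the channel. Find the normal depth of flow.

Manning's equation rearranged: A R^(2/3) = nQ / (1·√S) = 0.019 × 1610 / (√0.01) = 305.9.
Try y = 4.64 m: A R^(2/3) = 135.5 — low.
Try y = 8.25 m: A R^(2/3) = 500.7 — high.
Try y = 6.67 m: A R^(2/3) = 305.9 — matches.

y_n = 6.67 m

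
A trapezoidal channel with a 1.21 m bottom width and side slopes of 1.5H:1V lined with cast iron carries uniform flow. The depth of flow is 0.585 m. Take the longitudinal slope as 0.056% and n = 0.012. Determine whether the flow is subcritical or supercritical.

subcritical

With bottom width b = 1.21 m and side slope z = 1.5: A = (b + zy)y = (1.21 + 1.5×0.585)×0.585 = 1.221 m²; P = b + 2y√(1+z²) = 1.21 + 2×0.585×1.803 = 3.319 m.
Hydraulic radius R = A/P = 1.221/3.319 = 0.3679 m.
V = (1/n) R^(2/3) √S = (1/0.012) × 0.3679^(2/3) × √0.00056 = 1.013 m/s. Hydraulic depth D_h = A/T = 1.221/2.965 = 0.4119 m.
Froude number Fr = V/√(g·D_h) = 1.013/√(9.81×0.4119) = 0.504, which is less than 1, so the flow is subcritical.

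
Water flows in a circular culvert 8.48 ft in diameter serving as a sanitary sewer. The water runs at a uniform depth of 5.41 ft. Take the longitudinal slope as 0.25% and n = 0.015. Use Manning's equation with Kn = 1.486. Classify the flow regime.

subcritical

For a circular section of diameter D = 8.48 ft at depth y = 5.41 ft, the central angle is θ = 2 arccos(1 − 2y/D) = 3.701 rad. Then A = (D²/8)(θ − sin θ) = 38.03 ft² and P = Dθ/2 = 15.69 ft.
Hydraulic radius R = A/P = 38.03/15.69 = 2.424 ft.
V = (1.486/n) R^(2/3) √S = (1.486/0.015) × 2.424^(2/3) × √0.0025 = 8.938 ft/s. Hydraulic depth D_h = A/T = 38.03/8.151 = 4.666 ft.
Froude number Fr = V/√(g·D_h) = 8.938/√(32.2×4.666) = 0.729, which is less than 1, so the flow is subcritical.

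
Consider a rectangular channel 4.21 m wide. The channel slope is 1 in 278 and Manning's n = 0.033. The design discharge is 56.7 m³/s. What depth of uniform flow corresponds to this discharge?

Manning's equation rearranged: A R^(2/3) = nQ / (1·√S) = 0.033 × 56.7 / (√0.003597) = 31.2.
Trying y = 4.71 m: A R^(2/3) = 25.46 — short.
Trying y = 7.04 m: A R^(2/3) = 40.89 — over.
Trying y = 5.58 m: A R^(2/3) = 31.17 — matches.

y_n = 5.58 m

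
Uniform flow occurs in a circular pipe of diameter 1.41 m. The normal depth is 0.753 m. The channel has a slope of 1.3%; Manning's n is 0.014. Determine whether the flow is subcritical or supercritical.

supercritical

For a circular section of diameter D = 1.41 m at depth y = 0.753 m, the central angle is θ = 2 arccos(1 − 2y/D) = 3.278 rad. Then A = (D²/8)(θ − sin θ) = 0.8484 m² and P = Dθ/2 = 2.311 m.
Hydraulic radius R = A/P = 0.8484/2.311 = 0.3671 m.
V = (1/n) R^(2/3) √S = (1/0.014) × 0.3671^(2/3) × √0.013 = 4.175 m/s. Hydraulic depth D_h = A/T = 0.8484/1.407 = 0.6031 m.
Froude number Fr = V/√(g·D_h) = 4.175/√(9.81×0.6031) = 1.72, which is greater than 1, so the flow is supercritical.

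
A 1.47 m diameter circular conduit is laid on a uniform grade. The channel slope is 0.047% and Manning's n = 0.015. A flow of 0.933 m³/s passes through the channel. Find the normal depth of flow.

Manning's equation rearranged: A R^(2/3) = nQ / (1·√S) = 0.015 × 0.933 / (√0.00047) = 0.6455.
Try y = 1.09 m: A R^(2/3) = 0.7835 — high.
Try y = 0.942 m: A R^(2/3) = 0.6453 — ≈ 0.6455.

y_n = 0.942 m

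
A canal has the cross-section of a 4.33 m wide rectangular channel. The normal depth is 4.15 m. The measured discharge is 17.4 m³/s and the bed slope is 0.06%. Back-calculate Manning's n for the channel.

n = 0.032

Flow area A = b·y = 4.33 × 4.15 = 17.97 m². Wetted perimeter P = b + 2y = 4.33 + 2×4.15 = 12.63 m.
Hydraulic radius R = A/P = 17.97/12.63 = 1.423 m.
Rearranging Manning's equation: n = (1/Q) A R^(2/3) S^(1/2) = (1/17.4) × 17.97 × 1.423^(2/3) × √0.0006 = 0.032.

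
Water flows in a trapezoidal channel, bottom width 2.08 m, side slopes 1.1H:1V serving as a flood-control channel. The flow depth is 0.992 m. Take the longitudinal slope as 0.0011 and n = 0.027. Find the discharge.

With bottom width b = 2.08 m and side slope z = 1.1: A = (b + zy)y = (2.08 + 1.1×0.992)×0.992 = 3.146 m²; P = b + 2y√(1+z²) = 2.08 + 2×0.992×1.487 = 5.029 m.
Hydraulic radius R = A/P = 3.146/5.029 = 0.6255 m.
Manning's equation: Q = (1/n) A R^(2/3) S^(1/2) = (1/0.027) × 3.146 × 0.6255^(2/3) × 0.0011^(1/2) = 2.83 m³/s.

Q = 2.83 m³/s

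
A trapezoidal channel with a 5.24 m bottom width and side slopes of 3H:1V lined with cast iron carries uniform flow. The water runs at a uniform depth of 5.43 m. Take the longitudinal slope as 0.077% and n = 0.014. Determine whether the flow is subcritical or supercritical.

With bottom width b = 5.24 m and side slope z = 3: A = (b + zy)y = (5.24 + 3×5.43)×5.43 = 116.9 m²; P = b + 2y√(1+z²) = 5.24 + 2×5.43×3.162 = 39.58 m.
Hydraulic radius R = A/P = 116.9/39.58 = 2.954 m.
V = (1/n) R^(2/3) √S = (1/0.014) × 2.954^(2/3) × √0.00077 = 4.08 m/s. Hydraulic depth D_h = A/T = 116.9/37.82 = 3.091 m.
Froude number Fr = V/√(g·D_h) = 4.08/√(9.81×3.091) = 0.741, which is less than 1, so the flow is subcritical.

subcritical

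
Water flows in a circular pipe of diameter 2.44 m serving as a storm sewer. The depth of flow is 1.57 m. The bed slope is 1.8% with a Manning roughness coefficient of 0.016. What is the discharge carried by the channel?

Q = 21 m³/s

For a circular section of diameter D = 2.44 m at depth y = 1.57 m, the central angle is θ = 2 arccos(1 − 2y/D) = 3.724 rad. Then A = (D²/8)(θ − sin θ) = 3.18 m² and P = Dθ/2 = 4.543 m.
Hydraulic radius R = A/P = 3.18/4.543 = 0.7 m.
Manning's equation: Q = (1/n) A R^(2/3) S^(1/2) = (1/0.016) × 3.18 × 0.7^(2/3) × 0.018^(1/2) = 21 m³/s.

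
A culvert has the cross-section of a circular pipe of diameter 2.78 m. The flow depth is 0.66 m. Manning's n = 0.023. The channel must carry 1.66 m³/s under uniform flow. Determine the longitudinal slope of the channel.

S = 0.00421

For a circular section of diameter D = 2.78 m at depth y = 0.66 m, the central angle is θ = 2 arccos(1 − 2y/D) = 2.036 rad. Then A = (D²/8)(θ − sin θ) = 1.103 m² and P = Dθ/2 = 2.83 m.
Hydraulic radius R = A/P = 1.103/2.83 = 0.3898 m.
From Manning's equation, S = [nQ / (1 A R^(2/3))]² = [0.023 × 1.66 / (1 × 1.103 × 0.3898^(2/3))]² = 0.00421.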